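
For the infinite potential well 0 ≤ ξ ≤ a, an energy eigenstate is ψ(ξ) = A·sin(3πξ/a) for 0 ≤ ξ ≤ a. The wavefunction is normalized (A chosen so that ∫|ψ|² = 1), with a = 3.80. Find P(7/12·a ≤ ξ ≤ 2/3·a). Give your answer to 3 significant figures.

P = ∫_{7/12·a}^{2/3·a} |ψ(ξ)|² dξ.
The normalization integral ∫|ψ|²dξ over the whole domain equals a/2·A², and A² cancels in the ratio.
Let u = ξ/a; then A² and the length scale cancel, so P = ∫_{7/12}^{2/3} sin(3·π·u)^2 du ÷ ∫_{0}^{1} sin(3·π·u)^2 du.
An antiderivative of sin(3·π·u)^2 is u/2 - sin(6·π·u)/(12·π); evaluating from 7/12 to 2/3 gives 1/24 - 1/(12·π), while the full integral is 1/2.
Taking the ratio, P = (-2 + π)/(12·π).

P ≈ 0.0303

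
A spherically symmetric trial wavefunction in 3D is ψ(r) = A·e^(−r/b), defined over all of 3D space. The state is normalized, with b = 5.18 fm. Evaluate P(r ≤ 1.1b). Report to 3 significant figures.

P ≈ 0.377

P = ∫ |ψ|² 4πr² dr over r ≤ 1.1b.
The full normalization integral is A²·[π·b^3] = 1, fixing A².
Let u = r/b; then A², 4π and the length scale all cancel, so P = ∫_{0}^{1.1} u^2·e^(-2·u) du ÷ ∫_{0}^{∞} u^2·e^(-2·u) du.
An antiderivative of u^2·e^(-2·u) is -(2·u^2 + 2·u + 1)·e^(-2·u)/4; evaluating from 0 to 1.1 gives 1/4 - 281·e^(-11/5)/200, while the full integral is 1/4.
This evaluates to P = 0.3773.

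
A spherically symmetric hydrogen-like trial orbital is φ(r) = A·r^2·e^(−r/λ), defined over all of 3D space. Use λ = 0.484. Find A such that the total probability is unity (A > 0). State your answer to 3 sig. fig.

Require ∫ |φ|² 4πr² dr = 1 over the whole domain.
The angular integral contributes 4π, leaving ∫₀^∞ r²|φ|² dr.
With φ = A·r^2·e^(−r/λ), the integral evaluates to A²·[45·π·λ^7/2].
So A² = (45·π·λ^7/2)^(−1).
With λ = 0.484: A² = 2.274 and A = 1.508.

A ≈ 1.51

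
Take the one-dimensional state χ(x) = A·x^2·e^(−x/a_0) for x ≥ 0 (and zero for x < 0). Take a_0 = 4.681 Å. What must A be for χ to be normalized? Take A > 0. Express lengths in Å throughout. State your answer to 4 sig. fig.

Normalization requires ∫|χ|² dx = 1, integrated from 0 to ∞.
Using ∫₀^∞ xⁿ e^(−αx) dx = n!/αⁿ⁺¹, with χ = A·x^2·e^(−x/a_0), the integral evaluates to A²·[3·a_0^5/4].
Setting this equal to 1 gives A² = 1/(3·a_0^5/4).
With a_0 = 4.681: A² = 0.00059326 and A = 0.024357.

A ≈ 0.02436 Å^(-5/2)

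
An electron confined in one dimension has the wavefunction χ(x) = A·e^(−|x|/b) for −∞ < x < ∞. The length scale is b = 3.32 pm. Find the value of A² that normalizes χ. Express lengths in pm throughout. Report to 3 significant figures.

A^2 ≈ 0.301 pm^(-1)

Normalization requires ∫|χ|² dx = 1, integrated from −∞ to ∞.
The integral (without the A² prefactor) comes out to b.
Setting this equal to 1 gives A² = 1/(b).
Plugging in b = 3.32 yields A = 0.5488.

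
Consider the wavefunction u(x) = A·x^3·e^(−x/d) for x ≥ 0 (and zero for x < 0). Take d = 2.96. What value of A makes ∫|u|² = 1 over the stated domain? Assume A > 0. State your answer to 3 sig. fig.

A ≈ 0.00945

Normalization requires ∫|u|² dx = 1, integrated from 0 to ∞.
The integral (without the A² prefactor) comes out to 45·d^7/8.
Setting this equal to 1 gives A² = 1/(45·d^7/8).
With d = 2.96: A² = 0.00008930 and A = 0.009450.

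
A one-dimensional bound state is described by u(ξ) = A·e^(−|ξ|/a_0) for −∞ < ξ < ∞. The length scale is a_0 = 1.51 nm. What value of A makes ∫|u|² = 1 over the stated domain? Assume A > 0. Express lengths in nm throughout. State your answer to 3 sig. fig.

A ≈ 0.814 nm^(-1/2)

Require ∫ |u|² dξ = 1 over the whole domain.
Recall ∫₀^∞ ξ^m e^(−ξ/β) dξ = m!·β^(m+1), ∫|u|² dξ = A²·(a_0).
Setting this equal to 1 gives A² = 1/(a_0).
With a_0 = 1.51: A² = 0.6623 and A = 0.8138.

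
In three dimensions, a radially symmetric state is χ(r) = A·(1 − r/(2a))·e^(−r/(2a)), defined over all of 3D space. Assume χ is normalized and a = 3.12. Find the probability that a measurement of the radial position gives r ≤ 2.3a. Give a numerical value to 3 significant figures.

P ≈ 0.0533

With dV = 4πr²dr, the probability is ∫|χ|² dV over r ≤ 2.3a.
Normalization gives A² = 1/(8·π·a^3).
Substituting u = r/a, A², 4π and the length scale all cancel in the ratio: P = ∫_{0}^{2.3} u^2·(1 - u/2)^2·e^(-u) du / ∫_{0}^{∞} u^2·(1 - u/2)^2·e^(-u) du.
Using ∫ u^2·(1 - u/2)^2·e^(-u) du = -(u^4/4 + u^2 + 2·u + 2)·e^(-u), the numerator is ≈ 0.10651 and the denominator is 2.
The region integral divided by the full integral gives P = 0.05325.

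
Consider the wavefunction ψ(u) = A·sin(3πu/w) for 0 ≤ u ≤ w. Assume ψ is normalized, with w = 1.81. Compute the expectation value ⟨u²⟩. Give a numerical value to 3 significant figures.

⟨u^2⟩ ≈ 1.07

By definition ⟨u²⟩ = ∫ u^2 |ψ(u)|² du.
The ratio of the moment integral to the normalization integral gives ⟨u²⟩ = -w^2/(18·π^2) + w^2/3.
With w = 1.81, ⟨u^2⟩ = 1.074.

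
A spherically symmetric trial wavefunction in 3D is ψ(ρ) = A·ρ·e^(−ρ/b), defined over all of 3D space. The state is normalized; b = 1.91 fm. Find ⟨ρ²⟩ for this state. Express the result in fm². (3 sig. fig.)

The expectation value is the |ψ|²-weighted average of ρ^2: ∫ ρ^2|ψ|² 4πρ² dρ.
The ratio of the moment integral to the normalization integral gives ⟨ρ²⟩ = 15·b^2/2.
Putting b = 1.91 gives 27.36.

⟨ρ^2⟩ ≈ 27.4 fm^2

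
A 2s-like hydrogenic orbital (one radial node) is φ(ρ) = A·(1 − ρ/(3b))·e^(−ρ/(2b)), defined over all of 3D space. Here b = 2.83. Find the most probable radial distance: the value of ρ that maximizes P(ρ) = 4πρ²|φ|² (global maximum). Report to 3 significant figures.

ρ ≈ 2.83

The maximum of P(ρ) = 4πρ²|φ|² occurs where its derivative vanishes.
Solving yields ρ = b.
With b = 2.83, the most probable radial distance is 2.830.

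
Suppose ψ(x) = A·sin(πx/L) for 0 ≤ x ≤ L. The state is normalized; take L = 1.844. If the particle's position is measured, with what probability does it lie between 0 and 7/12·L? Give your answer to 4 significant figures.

P ≈ 0.6629

P = ∫_{0}^{7/12·L} |ψ(x)|² dx.
The normalization integral ∫|ψ|²dx over the whole domain equals L/2·A², and A² cancels in the ratio.
Substituting u = x/L, A² and the length scale cancel in the ratio: P = ∫_{0}^{7/12} sin(π·u)^2 du / ∫_{0}^{1} sin(π·u)^2 du.
With ∫ sin(π·u)^2 du = u/2 - sin(2·π·u)/(4·π) + C, the region integral is 1/(8·π) + 7/24 and the full one is 1/2.
This works out to P = (3 + 7·π)/(12·π).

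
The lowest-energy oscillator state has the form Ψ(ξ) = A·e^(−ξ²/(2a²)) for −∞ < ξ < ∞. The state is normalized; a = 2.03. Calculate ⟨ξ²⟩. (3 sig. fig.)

⟨ξ^2⟩ ≈ 2.06

⟨ξ²⟩ = ∫ ξ^2 |Ψ|² dξ over the full domain.
Differentiating ∫e^(−αξ²) dξ = √(π/α) under α to get the higher moments, the ratio of the moment integral to the normalization integral gives ⟨ξ²⟩ = a^2/2.
With a = 2.03, ⟨ξ^2⟩ = 2.060.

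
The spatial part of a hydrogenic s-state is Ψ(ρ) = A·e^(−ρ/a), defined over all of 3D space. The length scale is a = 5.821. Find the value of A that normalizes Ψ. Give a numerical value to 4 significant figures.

A ≈ 0.04017

We need A² ∫|f|² 4πρ² dρ = 1, taking the integral from 0 to ∞.
The angular integral contributes 4π, leaving ∫₀^∞ ρ²|Ψ|² dρ.
With ∫₀^∞ ρ^2 e^(−αρ) dρ = 2!/α^3, with Ψ = A·e^(−ρ/a), the integral evaluates to A²·[π·a^3].
Setting this equal to 1 gives A² = 1/(π·a^3).
Plugging in a = 5.821 yields A = 0.040172.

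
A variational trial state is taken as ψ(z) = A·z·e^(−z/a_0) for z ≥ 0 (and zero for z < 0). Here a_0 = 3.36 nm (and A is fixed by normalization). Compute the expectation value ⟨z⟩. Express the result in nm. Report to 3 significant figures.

⟨z⟩ ≈ 5.04 nm

By definition ⟨z⟩ = ∫ z |ψ(z)|² dz.
Since the A² factors cancel between numerator and denominator, ⟨z⟩ = 3·a_0/2.
With a_0 = 3.36, ⟨z⟩ = 5.040.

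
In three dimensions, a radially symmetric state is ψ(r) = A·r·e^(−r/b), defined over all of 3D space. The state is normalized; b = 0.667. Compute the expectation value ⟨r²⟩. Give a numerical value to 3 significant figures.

By definition ⟨r²⟩ = ∫ r^2 |ψ(r)|² 4πr² dr.
Evaluating both integrals, ⟨r²⟩ = 15·b^2/2.
With b = 0.667, ⟨r^2⟩ = 3.337.

⟨r^2⟩ ≈ 3.34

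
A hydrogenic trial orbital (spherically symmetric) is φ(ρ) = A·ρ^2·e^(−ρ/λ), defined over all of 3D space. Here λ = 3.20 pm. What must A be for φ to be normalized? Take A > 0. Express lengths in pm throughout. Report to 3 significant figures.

The normalization condition is ∫|φ|² 4πρ² dρ = 1 from 0 to ∞.
The angular integral contributes 4π, leaving ∫₀^∞ ρ²|φ|² dρ.
Carrying out the integral gives A² · 45·π·λ^7/2.
So A² = (45·π·λ^7/2)^(−1).
With λ = 3.20: A² = 0.000004117 and A = 0.002029.

A ≈ 0.00203 pm^(-7/2)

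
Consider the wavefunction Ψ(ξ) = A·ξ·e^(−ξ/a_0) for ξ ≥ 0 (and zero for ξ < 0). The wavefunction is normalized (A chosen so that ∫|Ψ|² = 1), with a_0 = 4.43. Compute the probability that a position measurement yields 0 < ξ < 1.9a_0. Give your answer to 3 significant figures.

P ≈ 0.731

The probability is P = ∫ |Ψ|² dξ over [0, 1.9a_0].
The normalization integral ∫|Ψ|²dξ over the whole domain equals a_0^3/4·A², and A² cancels in the ratio.
In terms of u = ξ/a_0 (A² and the length scale cancel between numerator and denominator), P = [∫_{0}^{1.9} u^2·e^(-2·u) du] / [∫_{0}^{∞} u^2·e^(-2·u) du].
With ∫ u^2·e^(-2·u) du = -(2·u^2 + 2·u + 1)·e^(-2·u)/4 + C, the region integral is 1/4 - 601·e^(-19/5)/200 and the full one is 1/4.
Taking the ratio, P = 0.7311.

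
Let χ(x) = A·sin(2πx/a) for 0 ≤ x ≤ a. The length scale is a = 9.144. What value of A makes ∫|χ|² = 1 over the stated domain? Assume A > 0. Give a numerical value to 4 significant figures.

A ≈ 0.4677

The normalization condition is ∫|χ|² dx = 1 from 0 to a.
Using sin²θ = (1 − cos 2θ)/2, the integral (without the A² prefactor) comes out to a/2.
Hence A² = 1/[a/2].
With a = 9.144: A² = 0.21872 and A = 0.46768.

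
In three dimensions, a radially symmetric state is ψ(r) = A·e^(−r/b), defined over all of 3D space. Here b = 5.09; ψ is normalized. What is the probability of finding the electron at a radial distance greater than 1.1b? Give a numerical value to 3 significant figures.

Integrate the radial probability density 4πr²|ψ|² over r > 1.1b.
A² is fixed by ∫₀^∞ 4πr²|ψ|² dr = 1, i.e. A² = (π·b^3)^(−1).
Substituting u = r/b, A², 4π and the length scale all cancel in the ratio: P = ∫_{1.1}^{∞} u^2·e^(-2·u) du / ∫_{0}^{∞} u^2·e^(-2·u) du.
Using ∫ u^2·e^(-2·u) du = -(2·u^2 + 2·u + 1)·e^(-2·u)/4, the numerator is 281·e^(-11/5)/200 and the denominator is 1/4.
Taking the ratio yields P = 0.6227.

P ≈ 0.623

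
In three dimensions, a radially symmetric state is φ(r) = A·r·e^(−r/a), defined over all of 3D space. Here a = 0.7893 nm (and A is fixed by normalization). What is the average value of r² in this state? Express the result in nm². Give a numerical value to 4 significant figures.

⟨r²⟩ = ∫ r^2 |φ|² 4πr² dr over the full domain.
Evaluating both integrals, ⟨r²⟩ = 15·a^2/2.
Putting a = 0.7893 gives 4.6725.

⟨r^2⟩ ≈ 4.672 nm^2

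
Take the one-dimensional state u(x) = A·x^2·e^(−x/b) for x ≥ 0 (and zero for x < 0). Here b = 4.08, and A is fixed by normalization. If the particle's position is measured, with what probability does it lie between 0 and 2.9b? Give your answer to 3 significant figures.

P ≈ 0.687

P = ∫_{0}^{2.9b} |u(x)|² dx.
Since A² = 1/(3·b^5/4), this is the region integral divided by the full normalization integral.
In terms of t = x/b (A² and the length scale cancel between numerator and denominator), P = [∫_{0}^{2.9} t^4·e^(-2·t) dt] / [∫_{0}^{∞} t^4·e^(-2·t) dt].
An antiderivative of t^4·e^(-2·t) is -(t^4/2 + t^3 + 3·t^2/2 + 3·t/2 + 3/4)·e^(-2·t); evaluating from 0 to 2.9 gives ≈ 0.51546, while the full integral is 3/4.
The result is P = 0.6873.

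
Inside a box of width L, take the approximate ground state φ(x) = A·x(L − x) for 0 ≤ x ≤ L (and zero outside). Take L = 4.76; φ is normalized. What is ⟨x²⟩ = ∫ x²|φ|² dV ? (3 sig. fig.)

⟨x^2⟩ ≈ 6.47

By definition ⟨x²⟩ = ∫ x^2 |φ(x)|² dx.
Expanding the polynomial and integrating term by term, since the A² factors cancel between numerator and denominator, ⟨x²⟩ = 2·L^2/7.
With L = 4.76, ⟨x^2⟩ = 6.474.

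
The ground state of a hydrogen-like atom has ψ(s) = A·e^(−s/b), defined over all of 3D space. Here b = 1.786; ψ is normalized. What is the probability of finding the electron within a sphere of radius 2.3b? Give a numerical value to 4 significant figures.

Integrate the radial probability density 4πs²|ψ|² over s ≤ 2.3b.
The full normalization integral is A²·[π·b^3] = 1, fixing A².
Substituting u = s/b, A², 4π and the length scale all cancel in the ratio: P = ∫_{0}^{2.3} u^2·e^(-2·u) du / ∫_{0}^{∞} u^2·e^(-2·u) du.
With ∫ u^2·e^(-2·u) du = -(2·u^2 + 2·u + 1)·e^(-2·u)/4 + C, the region integral is 1/4 - 809·e^(-23/5)/200 and the full one is 1/4.
This evaluates to P = 0.83736.

P ≈ 0.8374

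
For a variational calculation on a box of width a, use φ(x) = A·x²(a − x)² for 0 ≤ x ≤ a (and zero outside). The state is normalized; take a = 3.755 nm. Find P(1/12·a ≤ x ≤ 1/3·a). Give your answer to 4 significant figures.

P = ∫_{1/12·a}^{1/3·a} |φ(x)|² dx.
Since A² = 1/(a^9/630), this is the region integral divided by the full normalization integral.
Let u = x/a; then A² and the length scale cancel, so P = ∫_{1/12}^{1/3} u^4·(1 - u)^4 du ÷ ∫_{0}^{1} u^4·(1 - u)^4 du.
An antiderivative of u^4·(1 - u)^4 is u^5·(70·u^4 - 315·u^3 + 540·u^2 - 420·u + 126)/630; evaluating from 1/12 to 1/3 gives ≈ 0.000229311, while the full integral is 1/630.
The result is P = 0.14447.

P ≈ 0.1445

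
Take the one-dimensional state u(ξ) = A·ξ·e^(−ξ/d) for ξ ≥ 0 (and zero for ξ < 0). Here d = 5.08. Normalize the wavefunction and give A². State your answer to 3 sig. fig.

Normalization requires ∫|u|² dξ = 1, integrated from 0 to ∞.
Recall ∫₀^∞ ξ^m e^(−ξ/β) dξ = m!·β^(m+1), ∫|u|² dξ = A²·(d^3/4).
So A² = (d^3/4)^(−1).
Plugging in d = 5.08 yields A = 0.1747.

A^2 ≈ 0.0305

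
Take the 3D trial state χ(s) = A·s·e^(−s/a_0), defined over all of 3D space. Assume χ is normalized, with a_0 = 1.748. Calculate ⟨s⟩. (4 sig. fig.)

⟨s⟩ ≈ 4.370

By definition ⟨s⟩ = ∫ s |χ(s)|² 4πs² ds.
Evaluating both integrals, ⟨s⟩ = 5·a_0/2.
With a_0 = 1.748, ⟨s⟩ = 4.3700.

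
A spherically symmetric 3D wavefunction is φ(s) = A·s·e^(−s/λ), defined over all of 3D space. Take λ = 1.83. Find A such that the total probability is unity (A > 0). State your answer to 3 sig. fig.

The normalization condition is ∫|φ|² 4πs² ds = 1 from 0 to ∞.
(Spherical symmetry: dV = 4πs² ds.)
With φ = A·s·e^(−s/λ), the integral evaluates to A²·[3·π·λ^5].
Hence A² = 1/[3·π·λ^5].
Plugging in λ = 1.83 yields A = 0.07190.

A ≈ 0.0719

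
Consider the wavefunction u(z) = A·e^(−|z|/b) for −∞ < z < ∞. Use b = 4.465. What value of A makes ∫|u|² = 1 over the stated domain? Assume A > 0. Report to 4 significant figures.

A ≈ 0.4732

Normalization requires ∫|u|² dz = 1, integrated from −∞ to ∞.
Carrying out the integral gives A² · b.
Plugging in b = 4.465 yields A = 0.47325.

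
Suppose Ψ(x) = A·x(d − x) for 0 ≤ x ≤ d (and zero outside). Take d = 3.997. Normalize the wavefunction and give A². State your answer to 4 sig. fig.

A^2 ≈ 0.02941

We need A² ∫|f|² dx = 1, taking the integral from 0 to d.
The integral (without the A² prefactor) comes out to d^5/30.
So A² = (d^5/30)^(−1).
Substituting d = 3.997 gives A² = 0.029407, so A = 0.17148.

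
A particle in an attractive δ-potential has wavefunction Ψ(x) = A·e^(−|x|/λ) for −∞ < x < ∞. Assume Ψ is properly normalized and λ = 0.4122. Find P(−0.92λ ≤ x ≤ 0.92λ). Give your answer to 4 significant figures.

P ≈ 0.8412

The probability is P = ∫ |Ψ|² dx over [−0.92λ, 0.92λ].
With A² fixed by ∫|Ψ|² = 1, i.e. A² = (λ)^(−1), substitute and integrate.
By symmetry take twice the x ≥ 0 contribution in numerator and denominator; the 2's cancel. In terms of u = x/λ (A² and the length scale cancel between numerator and denominator), P = [∫_{0}^{0.92} e^(-2·u) du] / [∫_{0}^{∞} e^(-2·u) du].
An antiderivative of e^(-2·u) is -e^(-2·u)/2; evaluating from 0 to 0.92 gives 1/2 - e^(-46/25)/2, while the full integral is 1/2.
This works out to P = 0.84118.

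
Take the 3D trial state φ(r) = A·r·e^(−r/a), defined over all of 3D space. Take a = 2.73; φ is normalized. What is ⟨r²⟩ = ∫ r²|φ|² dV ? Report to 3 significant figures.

⟨r^2⟩ ≈ 55.9

By definition ⟨r²⟩ = ∫ r^2 |φ(r)|² 4πr² dr.
Evaluating both integrals, ⟨r²⟩ = 15·a^2/2.
With a = 2.73, ⟨r^2⟩ = 55.90.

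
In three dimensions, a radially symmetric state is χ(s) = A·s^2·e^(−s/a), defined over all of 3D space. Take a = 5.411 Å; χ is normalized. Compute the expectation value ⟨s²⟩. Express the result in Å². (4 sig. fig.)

⟨s^2⟩ ≈ 409.9 Å^2

⟨s²⟩ = ∫ s^2 |χ|² 4πs² ds over the full domain.
Recall ∫₀^∞ s^m e^(−s/β) ds = m!·β^(m+1), evaluating both integrals, ⟨s²⟩ = 14·a^2.
With a = 5.411, ⟨s^2⟩ = 409.90.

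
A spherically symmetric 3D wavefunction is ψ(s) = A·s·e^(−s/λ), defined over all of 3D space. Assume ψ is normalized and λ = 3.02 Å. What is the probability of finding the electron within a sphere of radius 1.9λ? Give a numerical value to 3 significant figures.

P ≈ 0.332

With dV = 4πs²ds, the probability is ∫|ψ|² dV over s ≤ 1.9λ.
The full normalization integral is A²·[3·π·λ^5] = 1, fixing A².
In terms of u = s/λ (A², 4π and the length scale all cancel between numerator and denominator), P = [∫_{0}^{1.9} u^4·e^(-2·u) du] / [∫_{0}^{∞} u^4·e^(-2·u) du].
Using ∫ u^4·e^(-2·u) du = -(u^4/2 + u^3 + 3·u^2/2 + 3·u/2 + 3/4)·e^(-2·u), the numerator is ≈ 0.24912 and the denominator is 3/4.
The region integral divided by the full integral gives P = 0.3322.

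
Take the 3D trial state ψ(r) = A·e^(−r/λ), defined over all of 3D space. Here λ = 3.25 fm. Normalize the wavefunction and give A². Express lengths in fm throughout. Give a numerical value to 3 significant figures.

Normalization requires ∫|ψ|² 4πr² dr = 1, integrated from 0 to ∞.
In 3D with spherical symmetry the volume element is 4πr² dr.
With ψ = A·e^(−r/λ), the integral evaluates to A²·[π·λ^3].
Setting this equal to 1 gives A² = 1/(π·λ^3).
Substituting λ = 3.25 gives A² = 0.009273, so A = 0.09629.

A^2 ≈ 0.00927 fm^(-3)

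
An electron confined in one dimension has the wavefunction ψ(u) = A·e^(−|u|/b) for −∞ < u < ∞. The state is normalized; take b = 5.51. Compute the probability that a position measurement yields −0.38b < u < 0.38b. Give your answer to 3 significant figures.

P ≈ 0.532

The probability is P = ∫ |ψ|² du over [−0.38b, 0.38b].
With A² fixed by ∫|ψ|² = 1, i.e. A² = (b)^(−1), substitute and integrate.
Both integrals are even about u = 0, so only the u ≥ 0 halves are needed (the factors of 2 cancel). In terms of t = u/b (A² and the length scale cancel between numerator and denominator), P = [∫_{0}^{0.38} e^(-2·t) dt] / [∫_{0}^{∞} e^(-2·t) dt].
With ∫ e^(-2·t) dt = -e^(-2·t)/2 + C, the region integral is 1/2 - e^(-19/25)/2 and the full one is 1/2.
This works out to P = 0.5323.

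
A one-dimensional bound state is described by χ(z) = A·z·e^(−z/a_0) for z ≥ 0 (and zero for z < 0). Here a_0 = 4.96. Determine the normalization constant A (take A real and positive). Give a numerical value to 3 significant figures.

Require ∫ |χ|² dz = 1 over the whole domain.
With χ = A·z·e^(−z/a_0), the integral evaluates to A²·[a_0^3/4].
Hence A² = 1/[a_0^3/4].
Plugging in a_0 = 4.96 yields A = 0.1811.

A ≈ 0.181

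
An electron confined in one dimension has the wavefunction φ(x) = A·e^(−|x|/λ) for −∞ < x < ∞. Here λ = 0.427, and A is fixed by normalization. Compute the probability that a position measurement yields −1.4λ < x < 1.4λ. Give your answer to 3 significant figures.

P ≈ 0.939

P = ∫_{−1.4λ}^{1.4λ} |φ(x)|² dx.
Since A² = 1/(λ), this is the region integral divided by the full normalization integral.
Both integrals are even about x = 0, so only the x ≥ 0 halves are needed (the factors of 2 cancel). In terms of u = x/λ (A² and the length scale cancel between numerator and denominator), P = [∫_{0}^{1.4} e^(-2·u) du] / [∫_{0}^{∞} e^(-2·u) du].
Using ∫ e^(-2·u) du = -e^(-2·u)/2, the numerator is 1/2 - e^(-14/5)/2 and the denominator is 1/2.
This works out to P = 0.9392.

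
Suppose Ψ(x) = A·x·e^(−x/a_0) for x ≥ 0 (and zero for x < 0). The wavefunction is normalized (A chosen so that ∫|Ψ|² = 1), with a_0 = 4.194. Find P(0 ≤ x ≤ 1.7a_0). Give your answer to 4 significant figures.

P ≈ 0.6603

P = ∫_{0}^{1.7a_0} |Ψ(x)|² dx.
With A² fixed by ∫|Ψ|² = 1, i.e. A² = (a_0^3/4)^(−1), substitute and integrate.
In terms of u = x/a_0 (A² and the length scale cancel between numerator and denominator), P = [∫_{0}^{1.7} u^2·e^(-2·u) du] / [∫_{0}^{∞} u^2·e^(-2·u) du].
With ∫ u^2·e^(-2·u) du = -(2·u^2 + 2·u + 1)·e^(-2·u)/4 + C, the region integral is 1/4 - 509·e^(-17/5)/200 and the full one is 1/4.
Evaluating gives P = 0.66026.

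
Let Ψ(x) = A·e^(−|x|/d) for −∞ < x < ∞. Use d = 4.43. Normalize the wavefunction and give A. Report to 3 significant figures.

A ≈ 0.475

We need A² ∫|f|² dx = 1, taking the integral from −∞ to ∞.
Using ∫₀^∞ xⁿ e^(−αx) dx = n!/αⁿ⁺¹, the integral (without the A² prefactor) comes out to d.
Hence A² = 1/[d].
Plugging in d = 4.43 yields A = 0.4751.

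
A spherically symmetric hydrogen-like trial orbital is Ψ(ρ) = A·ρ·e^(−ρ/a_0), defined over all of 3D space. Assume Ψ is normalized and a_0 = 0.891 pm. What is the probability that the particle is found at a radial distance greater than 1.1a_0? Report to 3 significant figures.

With dV = 4πρ²dρ, the probability is ∫|Ψ|² dV over ρ > 1.1a_0.
A² is fixed by ∫₀^∞ 4πρ²|Ψ|² dρ = 1, i.e. A² = (3·π·a_0^5)^(−1).
In terms of u = ρ/a_0 (A², 4π and the length scale all cancel between numerator and denominator), P = [∫_{1.1}^{∞} u^4·e^(-2·u) du] / [∫_{0}^{∞} u^4·e^(-2·u) du].
With ∫ u^4·e^(-2·u) du = -(u^4/2 + u^3 + 3·u^2/2 + 3·u/2 + 3/4)·e^(-2·u) + C, the region integral is ≈ 0.69563 and the full one is 3/4.
The region integral divided by the full integral gives P = 0.9275.

P ≈ 0.928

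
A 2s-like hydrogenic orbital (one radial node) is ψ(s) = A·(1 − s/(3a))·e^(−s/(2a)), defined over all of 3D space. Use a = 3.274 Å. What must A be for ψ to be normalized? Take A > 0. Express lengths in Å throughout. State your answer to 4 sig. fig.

Normalization requires ∫|ψ|² 4πs² ds = 1, integrated from 0 to ∞.
The angular integral contributes 4π, leaving ∫₀^∞ s²|ψ|² ds.
The integral (without the A² prefactor) comes out to 8·π·a^3/3.
Hence A² = 1/[8·π·a^3/3].
Substituting a = 3.274 gives A² = 0.0034013, so A = 0.058321.

A ≈ 0.05832 Å^(-3/2)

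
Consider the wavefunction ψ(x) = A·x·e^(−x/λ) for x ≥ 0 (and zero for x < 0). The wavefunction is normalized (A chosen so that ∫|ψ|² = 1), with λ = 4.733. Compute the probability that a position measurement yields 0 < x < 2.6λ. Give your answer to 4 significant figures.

The probability is P = ∫ |ψ|² dx over [0, 2.6λ].
The normalization integral ∫|ψ|²dx over the whole domain equals λ^3/4·A², and A² cancels in the ratio.
Substituting u = x/λ, A² and the length scale cancel in the ratio: P = ∫_{0}^{2.6} u^2·e^(-2·u) du / ∫_{0}^{∞} u^2·e^(-2·u) du.
With ∫ u^2·e^(-2·u) du = -(2·u^2 + 2·u + 1)·e^(-2·u)/4 + C, the region integral is 1/4 - 493·e^(-26/5)/100 and the full one is 1/4.
This works out to P = 0.89121.

P ≈ 0.8912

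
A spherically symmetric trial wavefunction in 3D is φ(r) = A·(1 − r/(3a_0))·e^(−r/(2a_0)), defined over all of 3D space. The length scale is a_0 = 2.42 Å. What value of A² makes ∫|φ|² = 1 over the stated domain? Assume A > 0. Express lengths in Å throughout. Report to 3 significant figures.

Normalization requires ∫|φ|² 4πr² dr = 1, integrated from 0 to ∞.
(Spherical symmetry: dV = 4πr² dr.)
Using ∫₀^∞ rⁿ e^(−αr) dr = n!/αⁿ⁺¹, the integral (without the A² prefactor) comes out to 8·π·a_0^3/3.
Setting this equal to 1 gives A² = 1/(8·π·a_0^3/3).
Substituting a_0 = 2.42 gives A² = 0.008422, so A = 0.09177.

A^2 ≈ 0.00842 Å^(-3)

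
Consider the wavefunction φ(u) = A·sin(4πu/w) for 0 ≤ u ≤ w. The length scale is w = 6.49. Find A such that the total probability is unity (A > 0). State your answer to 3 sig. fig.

A ≈ 0.555

Require ∫ |φ|² du = 1 over the whole domain.
Using sin²θ = (1 − cos 2θ)/2, ∫|φ|² du = A²·(w/2).
So A² = (w/2)^(−1).
With w = 6.49: A² = 0.3082 and A = 0.5551.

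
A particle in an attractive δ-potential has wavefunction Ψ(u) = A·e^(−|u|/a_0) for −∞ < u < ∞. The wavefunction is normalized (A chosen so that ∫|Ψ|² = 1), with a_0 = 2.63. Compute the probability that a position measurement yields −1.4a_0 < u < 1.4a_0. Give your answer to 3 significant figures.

P ≈ 0.939

|Ψ|² is the probability density, so P = ∫_{−1.4a_0}^{1.4a_0} |Ψ|² du.
With A² fixed by ∫|Ψ|² = 1, i.e. A² = (a_0)^(−1), substitute and integrate.
By symmetry take twice the u ≥ 0 contribution in numerator and denominator; the 2's cancel. Substituting t = u/a_0, A² and the length scale cancel in the ratio: P = ∫_{0}^{1.4} e^(-2·t) dt / ∫_{0}^{∞} e^(-2·t) dt.
Using ∫ e^(-2·t) dt = -e^(-2·t)/2, the numerator is 1/2 - e^(-14/5)/2 and the denominator is 1/2.
This works out to P = 0.9392.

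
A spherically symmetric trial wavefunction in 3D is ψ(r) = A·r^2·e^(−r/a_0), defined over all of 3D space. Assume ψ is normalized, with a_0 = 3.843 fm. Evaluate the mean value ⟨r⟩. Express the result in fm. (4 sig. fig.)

⟨r⟩ = ∫ r |ψ|² 4πr² dr over the full domain.
Using ∫₀^∞ rⁿ e^(−αr) dr = n!/αⁿ⁺¹, evaluating both integrals, ⟨r⟩ = 7·a_0/2.
With a_0 = 3.843, ⟨r⟩ = 13.451.

⟨r⟩ ≈ 13.45 fm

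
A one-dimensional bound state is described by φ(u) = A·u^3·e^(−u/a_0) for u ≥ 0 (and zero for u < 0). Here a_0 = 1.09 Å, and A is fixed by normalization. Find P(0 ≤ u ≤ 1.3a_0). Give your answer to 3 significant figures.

|φ|² is the probability density, so P = ∫_{0}^{1.3a_0} |φ|² du.
Since A² = 1/(45·a_0^7/8), this is the region integral divided by the full normalization integral.
Substituting t = u/a_0, A² and the length scale cancel in the ratio: P = ∫_{0}^{1.3} t^6·e^(-2·t) dt / ∫_{0}^{∞} t^6·e^(-2·t) dt.
Using ∫ t^6·e^(-2·t) dt = -(4·t^6 + 12·t^5 + 30·t^4 + 60·t^3 + 90·t^2 + 90·t + 45)·e^(-2·t)/8, the numerator is ≈ 0.096582 and the denominator is 45/8.
This works out to P = 0.01717.

P ≈ 0.0172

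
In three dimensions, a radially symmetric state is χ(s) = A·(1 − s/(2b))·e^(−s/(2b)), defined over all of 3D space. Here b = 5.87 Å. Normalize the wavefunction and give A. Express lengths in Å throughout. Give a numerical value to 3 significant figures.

A ≈ 0.0140 Å^(-3/2)

We need A² ∫|f|² 4πs² ds = 1, taking the integral from 0 to ∞.
With ∫₀^∞ s^4 e^(−αs) ds = 4!/α^5, ∫|χ|² 4πs² ds = A²·(8·π·b^3).
So A² = (8·π·b^3)^(−1).
Plugging in b = 5.87 yields A = 0.01403.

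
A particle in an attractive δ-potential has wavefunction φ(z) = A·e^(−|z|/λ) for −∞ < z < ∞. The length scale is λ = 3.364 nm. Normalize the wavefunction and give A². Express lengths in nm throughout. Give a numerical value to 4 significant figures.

The normalization condition is ∫|φ|² dz = 1 from −∞ to ∞.
∫|φ|² dz = A²·(λ).
So A² = (λ)^(−1).
Plugging in λ = 3.364 yields A = 0.54522.

A^2 ≈ 0.2973 nm^(-1)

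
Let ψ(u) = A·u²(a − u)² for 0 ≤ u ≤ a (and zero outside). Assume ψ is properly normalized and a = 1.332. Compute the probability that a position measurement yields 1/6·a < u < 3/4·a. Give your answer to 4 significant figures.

|ψ|² is the probability density, so P = ∫_{1/6·a}^{3/4·a} |ψ|² du.
The normalization integral ∫|ψ|²du over the whole domain equals a^9/630·A², and A² cancels in the ratio.
Let t = u/a; then A² and the length scale cancel, so P = ∫_{1/6}^{3/4} t^4·(1 - t)^4 dt ÷ ∫_{0}^{1} t^4·(1 - t)^4 dt.
An antiderivative of t^4·(1 - t)^4 is t^5·(70·t^4 - 315·t^3 + 540·t^2 - 420·t + 126)/630; evaluating from 1/6 to 3/4 gives ≈ 0.00149543, while the full integral is 1/630.
Taking the ratio, P = 0.94212.

P ≈ 0.9421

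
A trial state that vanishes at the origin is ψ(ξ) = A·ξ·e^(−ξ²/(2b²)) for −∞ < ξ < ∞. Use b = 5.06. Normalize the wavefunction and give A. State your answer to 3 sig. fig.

The normalization condition is ∫|ψ|² dξ = 1 from −∞ to ∞.
Using the Gaussian integral ∫_{−∞}^{∞} e^(−αξ²) dξ = √(π/α), the integral (without the A² prefactor) comes out to √(π)·b^3/2.
So A² = (√(π)·b^3/2)^(−1).
With b = 5.06: A² = 0.008710 and A = 0.09333.

A ≈ 0.0933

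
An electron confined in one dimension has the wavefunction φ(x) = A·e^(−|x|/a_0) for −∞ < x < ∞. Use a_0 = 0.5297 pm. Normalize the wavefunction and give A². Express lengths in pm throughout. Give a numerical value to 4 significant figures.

We need A² ∫|f|² dx = 1, taking the integral from −∞ to ∞.
With ∫₀^∞ x^0 e^(−αx) dx = 0!/α^1, carrying out the integral gives A² · a_0.
Setting this equal to 1 gives A² = 1/(a_0).
With a_0 = 0.5297: A² = 1.8879 and A = 1.3740.

A^2 ≈ 1.888 pm^(-1)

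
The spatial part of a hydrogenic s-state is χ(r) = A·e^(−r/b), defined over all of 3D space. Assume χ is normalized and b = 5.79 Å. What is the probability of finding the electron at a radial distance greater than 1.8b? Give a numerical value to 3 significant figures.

With dV = 4πr²dr, the probability is ∫|χ|² dV over r > 1.8b.
Normalization gives A² = 1/(π·b^3).
Let u = r/b; then A², 4π and the length scale all cancel, so P = ∫_{1.8}^{∞} u^2·e^(-2·u) du ÷ ∫_{0}^{∞} u^2·e^(-2·u) du.
Using ∫ u^2·e^(-2·u) du = -(2·u^2 + 2·u + 1)·e^(-2·u)/4, the numerator is 277·e^(-18/5)/100 and the denominator is 1/4.
This evaluates to P = 0.3027.

P ≈ 0.303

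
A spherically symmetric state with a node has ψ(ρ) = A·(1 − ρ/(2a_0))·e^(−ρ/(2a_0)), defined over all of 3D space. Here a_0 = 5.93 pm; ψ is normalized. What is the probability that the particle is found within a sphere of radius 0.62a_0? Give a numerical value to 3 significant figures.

P ≈ 0.0152

P = ∫ |ψ|² 4πρ² dρ over ρ ≤ 0.62a_0.
A² is fixed by ∫₀^∞ 4πρ²|ψ|² dρ = 1, i.e. A² = (8·π·a_0^3)^(−1).
Substituting u = ρ/a_0, A², 4π and the length scale all cancel in the ratio: P = ∫_{0}^{0.62} u^2·(1 - u/2)^2·e^(-u) du / ∫_{0}^{∞} u^2·(1 - u/2)^2·e^(-u) du.
An antiderivative of u^2·(1 - u/2)^2·e^(-u) is -(u^4/4 + u^2 + 2·u + 2)·e^(-u); evaluating from 0 to 0.62 gives ≈ 0.030402, while the full integral is 2.
This evaluates to P = 0.01520.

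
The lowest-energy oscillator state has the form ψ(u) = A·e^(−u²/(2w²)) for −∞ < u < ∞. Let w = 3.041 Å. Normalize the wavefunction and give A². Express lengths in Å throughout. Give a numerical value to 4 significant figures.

We need A² ∫|f|² du = 1, taking the integral from −∞ to ∞.
With ψ = A·e^(−u²/(2w²)), the integral evaluates to A²·[√(π)·w].
Setting this equal to 1 gives A² = 1/(√(π)·w).
Plugging in w = 3.041 yields A = 0.43073.

A^2 ≈ 0.1855 Å^(-1)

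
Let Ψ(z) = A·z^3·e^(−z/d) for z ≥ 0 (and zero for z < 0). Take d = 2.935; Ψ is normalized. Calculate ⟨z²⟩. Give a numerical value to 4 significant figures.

⟨z^2⟩ ≈ 120.6

By definition ⟨z²⟩ = ∫ z^2 |Ψ(z)|² dz.
Using ∫₀^∞ zⁿ e^(−αz) dz = n!/αⁿ⁺¹, since the A² factors cancel between numerator and denominator, ⟨z²⟩ = 14·d^2.
Putting d = 2.935 gives 120.60.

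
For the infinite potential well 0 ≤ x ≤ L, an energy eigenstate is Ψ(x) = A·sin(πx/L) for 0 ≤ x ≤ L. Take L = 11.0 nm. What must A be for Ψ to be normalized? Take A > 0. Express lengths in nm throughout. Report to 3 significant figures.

A ≈ 0.426 nm^(-1/2)

Require ∫ |Ψ|² dx = 1 over the whole domain.
With Ψ = A·sin(πx/L), the integral evaluates to A²·[L/2].
So A² = (L/2)^(−1).
Substituting L = 11.0 gives A² = 0.1818, so A = 0.4264.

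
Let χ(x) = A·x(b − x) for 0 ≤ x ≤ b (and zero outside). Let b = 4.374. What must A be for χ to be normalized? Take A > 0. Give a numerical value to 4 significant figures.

A ≈ 0.1369

Require ∫ |χ|² dx = 1 over the whole domain.
∫|χ|² dx = A²·(b^5/30).
Setting this equal to 1 gives A² = 1/(b^5/30).
With b = 4.374: A² = 0.018738 and A = 0.13689.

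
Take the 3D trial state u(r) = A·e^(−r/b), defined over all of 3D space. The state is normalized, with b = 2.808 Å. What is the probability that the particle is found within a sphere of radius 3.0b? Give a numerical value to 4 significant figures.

P ≈ 0.9380

P = ∫ |u|² 4πr² dr over r ≤ 3.0b.
Normalization gives A² = 1/(π·b^3).
Substituting t = r/b, A², 4π and the length scale all cancel in the ratio: P = ∫_{0}^{3.0} t^2·e^(-2·t) dt / ∫_{0}^{∞} t^2·e^(-2·t) dt.
An antiderivative of t^2·e^(-2·t) is -(2·t^2 + 2·t + 1)·e^(-2·t)/4; evaluating from 0 to 3.0 gives 1/4 - 25·e^(-6)/4, while the full integral is 1/4.
Taking the ratio yields P = 0.93803.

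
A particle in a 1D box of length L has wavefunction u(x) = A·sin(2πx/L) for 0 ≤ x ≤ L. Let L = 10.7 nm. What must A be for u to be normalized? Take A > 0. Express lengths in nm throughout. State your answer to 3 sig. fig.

A ≈ 0.432 nm^(-1/2)

Normalization requires ∫|u|² dx = 1, integrated from 0 to L.
With ∫₀^L sin²(nπx/L) dx = L/2, ∫|u|² dx = A²·(L/2).
Setting this equal to 1 gives A² = 1/(L/2).
Substituting L = 10.7 gives A² = 0.1869, so A = 0.4323.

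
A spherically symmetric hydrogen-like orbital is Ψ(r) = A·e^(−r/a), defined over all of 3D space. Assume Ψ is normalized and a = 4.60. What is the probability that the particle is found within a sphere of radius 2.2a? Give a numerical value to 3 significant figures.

With dV = 4πr²dr, the probability is ∫|Ψ|² dV over r ≤ 2.2a.
A² is fixed by ∫₀^∞ 4πr²|Ψ|² dr = 1, i.e. A² = (π·a^3)^(−1).
Let u = r/a; then A², 4π and the length scale all cancel, so P = ∫_{0}^{2.2} u^2·e^(-2·u) du ÷ ∫_{0}^{∞} u^2·e^(-2·u) du.
Using ∫ u^2·e^(-2·u) du = -(2·u^2 + 2·u + 1)·e^(-2·u)/4, the numerator is 1/4 - 377·e^(-22/5)/100 and the denominator is 1/4.
Taking the ratio yields P = 0.8149.

P ≈ 0.815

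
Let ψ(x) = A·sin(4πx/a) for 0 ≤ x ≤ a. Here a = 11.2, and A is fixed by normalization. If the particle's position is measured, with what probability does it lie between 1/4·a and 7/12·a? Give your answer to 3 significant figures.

P ≈ 0.299

|ψ|² is the probability density, so P = ∫_{1/4·a}^{7/12·a} |ψ|² dx.
The normalization integral ∫|ψ|²dx over the whole domain equals a/2·A², and A² cancels in the ratio.
Let u = x/a; then A² and the length scale cancel, so P = ∫_{1/4}^{7/12} sin(4·π·u)^2 du ÷ ∫_{0}^{1} sin(4·π·u)^2 du.
Using ∫ sin(4·π·u)^2 du = u/2 - sin(4·π·u)·cos(4·π·u)/(8·π), the numerator is -√(3)/(32·π) + 1/6 and the denominator is 1/2.
This works out to P = (-√(3)/16 + π/3)/π.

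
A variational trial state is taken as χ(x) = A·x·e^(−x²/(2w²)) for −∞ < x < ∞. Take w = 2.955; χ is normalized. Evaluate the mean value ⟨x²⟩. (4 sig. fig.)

⟨x^2⟩ ≈ 13.10

By definition ⟨x²⟩ = ∫ x^2 |χ(x)|² dx.
Using the Gaussian integral ∫_{−∞}^{∞} e^(−αx²) dx = √(π/α), since the A² factors cancel between numerator and denominator, ⟨x²⟩ = 3·w^2/2.
With w = 2.955, ⟨x^2⟩ = 13.098.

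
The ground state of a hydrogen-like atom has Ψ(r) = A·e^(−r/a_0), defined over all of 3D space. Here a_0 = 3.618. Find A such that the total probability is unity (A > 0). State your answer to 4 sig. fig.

A ≈ 0.08198

The normalization condition is ∫|Ψ|² 4πr² dr = 1 from 0 to ∞.
In 3D with spherical symmetry the volume element is 4πr² dr.
Using ∫₀^∞ rⁿ e^(−αr) dr = n!/αⁿ⁺¹, the integral (without the A² prefactor) comes out to π·a_0^3.
Setting this equal to 1 gives A² = 1/(π·a_0^3).
Plugging in a_0 = 3.618 yields A = 0.081983.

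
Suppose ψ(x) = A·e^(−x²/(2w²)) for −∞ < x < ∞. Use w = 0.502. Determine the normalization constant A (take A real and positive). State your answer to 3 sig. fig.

The normalization condition is ∫|ψ|² dx = 1 from −∞ to ∞.
∫|ψ|² dx = A²·(√(π)·w).
Setting this equal to 1 gives A² = 1/(√(π)·w).
Plugging in w = 0.502 yields A = 1.060.

A ≈ 1.06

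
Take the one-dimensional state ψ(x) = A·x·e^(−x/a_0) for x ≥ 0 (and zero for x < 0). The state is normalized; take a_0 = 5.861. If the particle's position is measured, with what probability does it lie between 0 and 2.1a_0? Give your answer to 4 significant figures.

P ≈ 0.7898

|ψ|² is the probability density, so P = ∫_{0}^{2.1a_0} |ψ|² dx.
Since A² = 1/(a_0^3/4), this is the region integral divided by the full normalization integral.
Substituting u = x/a_0, A² and the length scale cancel in the ratio: P = ∫_{0}^{2.1} u^2·e^(-2·u) du / ∫_{0}^{∞} u^2·e^(-2·u) du.
An antiderivative of u^2·e^(-2·u) is -(2·u^2 + 2·u + 1)·e^(-2·u)/4; evaluating from 0 to 2.1 gives 1/4 - 701·e^(-21/5)/200, while the full integral is 1/4.
This works out to P = 0.78976.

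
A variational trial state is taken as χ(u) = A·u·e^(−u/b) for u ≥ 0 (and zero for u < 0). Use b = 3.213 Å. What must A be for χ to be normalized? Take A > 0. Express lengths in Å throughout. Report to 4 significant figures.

The normalization condition is ∫|χ|² du = 1 from 0 to ∞.
With ∫₀^∞ u^2 e^(−αu) du = 2!/α^3, the integral (without the A² prefactor) comes out to b^3/4.
Hence A² = 1/[b^3/4].
Plugging in b = 3.213 yields A = 0.34727.

A ≈ 0.3473 Å^(-3/2)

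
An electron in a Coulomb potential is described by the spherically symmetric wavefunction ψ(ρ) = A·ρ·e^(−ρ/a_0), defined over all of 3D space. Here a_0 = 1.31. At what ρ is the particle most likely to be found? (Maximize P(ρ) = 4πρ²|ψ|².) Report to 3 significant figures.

The maximum of P(ρ) = 4πρ²|ψ|² occurs where its derivative vanishes.
Solving yields ρ = 2·a_0.
With a_0 = 1.31, the most probable radial distance is 2.620.

ρ ≈ 2.62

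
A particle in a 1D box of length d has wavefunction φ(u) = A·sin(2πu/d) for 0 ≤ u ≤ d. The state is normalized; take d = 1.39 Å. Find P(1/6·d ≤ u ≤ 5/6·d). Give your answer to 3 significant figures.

P ≈ 0.804

The probability is P = ∫ |φ|² du over [1/6·d, 5/6·d].
With A² fixed by ∫|φ|² = 1, i.e. A² = (d/2)^(−1), substitute and integrate.
Let t = u/d; then A² and the length scale cancel, so P = ∫_{1/6}^{5/6} sin(2·π·t)^2 dt ÷ ∫_{0}^{1} sin(2·π·t)^2 dt.
With ∫ sin(2·π·t)^2 dt = t/2 - sin(4·π·t)/(8·π) + C, the region integral is √(3)/(8·π) + 1/3 and the full one is 1/2.
This works out to P = √(3)/(4·π) + 2/3.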